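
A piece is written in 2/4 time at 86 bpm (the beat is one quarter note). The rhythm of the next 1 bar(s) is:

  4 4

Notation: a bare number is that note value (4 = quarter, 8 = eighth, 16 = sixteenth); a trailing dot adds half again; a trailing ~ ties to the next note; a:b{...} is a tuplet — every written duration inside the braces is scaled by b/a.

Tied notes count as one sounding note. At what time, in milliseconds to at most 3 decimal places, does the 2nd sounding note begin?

note 2 onset = 1b = 697.674ms

1. 0.0ms @ 0 + 697.674ms (1)
2. 697.674ms @ 1 + 697.674ms (1)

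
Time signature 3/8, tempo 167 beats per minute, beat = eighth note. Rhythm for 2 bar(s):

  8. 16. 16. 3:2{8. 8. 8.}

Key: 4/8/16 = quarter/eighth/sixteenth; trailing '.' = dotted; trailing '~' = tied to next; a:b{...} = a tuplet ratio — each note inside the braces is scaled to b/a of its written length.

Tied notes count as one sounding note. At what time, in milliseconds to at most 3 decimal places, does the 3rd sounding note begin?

1. 0.0ms @ 0 + 538.922ms (3/2)
2. 538.922ms @ 3/2 + 269.461ms (3/4)
3. 808.383ms @ 9/4 + 269.461ms (3/4)
4. 1077.844ms @ 3 + 359.281ms (1)
5. 1437.126ms @ 4 + 359.281ms (1)
6. 1796.407ms @ 5 + 359.281ms (1)

note 3 onset = 9/4b = 808.383ms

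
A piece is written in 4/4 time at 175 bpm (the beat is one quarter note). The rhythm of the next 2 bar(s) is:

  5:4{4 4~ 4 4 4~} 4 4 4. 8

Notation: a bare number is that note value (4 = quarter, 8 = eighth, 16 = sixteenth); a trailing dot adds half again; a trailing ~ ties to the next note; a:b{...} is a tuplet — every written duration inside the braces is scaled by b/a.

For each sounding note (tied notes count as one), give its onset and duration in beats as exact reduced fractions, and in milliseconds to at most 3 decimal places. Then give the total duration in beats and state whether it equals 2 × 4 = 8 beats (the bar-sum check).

1) 0.0ms=0b +274.286ms=4/5b
2) 274.286ms=4/5b +548.571ms=8/5b
3) 822.857ms=12/5b +274.286ms=4/5b
4) 1097.143ms=16/5b +617.143ms=9/5b
5) 1714.286ms=5b +342.857ms=1b
6) 2057.143ms=6b +514.286ms=3/2b
7) 2571.429ms=15/2b +171.429ms=1/2b
Σ=8b of 8 (175bpm 4/4) — PASS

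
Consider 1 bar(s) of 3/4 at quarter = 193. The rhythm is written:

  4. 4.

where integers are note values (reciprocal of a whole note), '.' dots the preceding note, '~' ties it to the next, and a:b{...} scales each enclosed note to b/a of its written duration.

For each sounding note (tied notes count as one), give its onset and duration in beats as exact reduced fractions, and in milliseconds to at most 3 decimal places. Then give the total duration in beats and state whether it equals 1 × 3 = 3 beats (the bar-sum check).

1) 0.0ms=0b +466.321ms=3/2b
2) 466.321ms=3/2b +466.321ms=3/2b
Σ=3b of 3 (193bpm 3/4) — PASS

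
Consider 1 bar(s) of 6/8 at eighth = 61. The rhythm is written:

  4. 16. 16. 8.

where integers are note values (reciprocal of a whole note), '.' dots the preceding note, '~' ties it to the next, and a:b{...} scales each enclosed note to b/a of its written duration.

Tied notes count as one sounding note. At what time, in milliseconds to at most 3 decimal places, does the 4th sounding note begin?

note 4 onset = 9/2b = 4426.23ms

1. 0.0ms @ 0 + 2950.82ms (3)
2. 2950.82ms @ 3 + 737.705ms (3/4)
3. 3688.525ms @ 15/4 + 737.705ms (3/4)
4. 4426.23ms @ 9/2 + 1475.41ms (3/2)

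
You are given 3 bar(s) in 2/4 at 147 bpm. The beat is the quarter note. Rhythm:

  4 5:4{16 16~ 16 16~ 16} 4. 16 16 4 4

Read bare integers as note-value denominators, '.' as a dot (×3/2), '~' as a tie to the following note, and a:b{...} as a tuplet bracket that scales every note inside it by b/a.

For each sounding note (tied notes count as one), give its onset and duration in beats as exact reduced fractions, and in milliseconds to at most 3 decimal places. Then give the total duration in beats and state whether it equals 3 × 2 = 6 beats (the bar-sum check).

1) 0.0ms=0b +408.163ms=1b
2) 408.163ms=1b +81.633ms=1/5b
3) 489.796ms=6/5b +163.265ms=2/5b
4) 653.061ms=8/5b +163.265ms=2/5b
5) 816.327ms=2b +612.245ms=3/2b
6) 1428.571ms=7/2b +102.041ms=1/4b
7) 1530.612ms=15/4b +102.041ms=1/4b
8) 1632.653ms=4b +408.163ms=1b
9) 2040.816ms=5b +408.163ms=1b
Σ=6b of 6 (147bpm 2/4) — PASS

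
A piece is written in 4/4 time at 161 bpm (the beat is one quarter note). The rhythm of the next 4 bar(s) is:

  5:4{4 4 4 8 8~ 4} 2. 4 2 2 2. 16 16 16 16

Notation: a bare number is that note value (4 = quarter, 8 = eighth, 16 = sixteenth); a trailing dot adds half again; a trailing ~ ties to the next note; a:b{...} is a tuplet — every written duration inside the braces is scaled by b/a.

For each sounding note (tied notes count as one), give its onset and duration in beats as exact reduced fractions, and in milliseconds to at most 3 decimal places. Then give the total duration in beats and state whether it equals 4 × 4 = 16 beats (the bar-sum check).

1) 0.0ms=0b +298.137ms=4/5b
2) 298.137ms=4/5b +298.137ms=4/5b
3) 596.273ms=8/5b +298.137ms=4/5b
4) 894.41ms=12/5b +149.068ms=2/5b
5) 1043.478ms=14/5b +447.205ms=6/5b
6) 1490.683ms=4b +1118.012ms=3b
7) 2608.696ms=7b +372.671ms=1b
8) 2981.366ms=8b +745.342ms=2b
9) 3726.708ms=10b +745.342ms=2b
10) 4472.05ms=12b +1118.012ms=3b
11) 5590.062ms=15b +93.168ms=1/4b
12) 5683.23ms=61/4b +93.168ms=1/4b
13) 5776.398ms=31/2b +93.168ms=1/4b
14) 5869.565ms=63/4b +93.168ms=1/4b
Σ=16b of 16 (161bpm 4/4) — PASS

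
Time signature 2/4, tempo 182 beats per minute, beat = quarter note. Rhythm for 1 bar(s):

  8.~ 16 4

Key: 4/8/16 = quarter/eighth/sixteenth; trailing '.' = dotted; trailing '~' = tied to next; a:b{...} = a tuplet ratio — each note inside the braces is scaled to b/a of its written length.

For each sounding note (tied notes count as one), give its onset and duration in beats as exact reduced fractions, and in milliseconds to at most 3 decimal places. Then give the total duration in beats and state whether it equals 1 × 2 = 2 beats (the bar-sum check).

1) 0.0ms=0b +329.67ms=1b
2) 329.67ms=1b +329.67ms=1b
Σ=2b of 2 (182bpm 2/4) — PASS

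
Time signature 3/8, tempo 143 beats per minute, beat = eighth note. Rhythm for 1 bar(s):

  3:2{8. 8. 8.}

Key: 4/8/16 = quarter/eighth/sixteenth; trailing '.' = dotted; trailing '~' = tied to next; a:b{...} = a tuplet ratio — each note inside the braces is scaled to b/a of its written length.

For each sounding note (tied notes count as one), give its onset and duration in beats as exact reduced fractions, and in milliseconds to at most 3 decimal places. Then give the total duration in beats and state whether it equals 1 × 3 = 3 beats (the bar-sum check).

1) 0.0ms=0b +419.58ms=1b
2) 419.58ms=1b +419.58ms=1b
3) 839.161ms=2b +419.58ms=1b
Σ=3b of 3 (143bpm 3/8) — PASS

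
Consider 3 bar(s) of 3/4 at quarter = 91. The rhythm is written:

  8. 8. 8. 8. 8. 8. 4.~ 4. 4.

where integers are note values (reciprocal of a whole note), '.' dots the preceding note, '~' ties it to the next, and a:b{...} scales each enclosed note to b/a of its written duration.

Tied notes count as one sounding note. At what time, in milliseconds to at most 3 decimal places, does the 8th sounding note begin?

1. 0.0ms @ 0 + 494.505ms (3/4)
2. 494.505ms @ 3/4 + 494.505ms (3/4)
3. 989.011ms @ 3/2 + 494.505ms (3/4)
4. 1483.516ms @ 9/4 + 494.505ms (3/4)
5. 1978.022ms @ 3 + 494.505ms (3/4)
6. 2472.527ms @ 15/4 + 494.505ms (3/4)
7. 2967.033ms @ 9/2 + 1978.022ms (3)
8. 4945.055ms @ 15/2 + 989.011ms (3/2)

note 8 onset = 15/2b = 4945.055ms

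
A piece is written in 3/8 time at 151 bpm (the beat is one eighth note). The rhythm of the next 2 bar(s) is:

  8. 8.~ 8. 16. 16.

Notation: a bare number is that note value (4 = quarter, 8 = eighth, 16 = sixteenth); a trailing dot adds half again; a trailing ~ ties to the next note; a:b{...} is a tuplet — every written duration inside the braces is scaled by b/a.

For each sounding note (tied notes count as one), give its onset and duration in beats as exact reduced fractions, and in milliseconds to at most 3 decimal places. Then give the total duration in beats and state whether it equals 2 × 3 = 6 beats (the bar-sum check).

1) 0.0ms=0b +596.026ms=3/2b
2) 596.026ms=3/2b +1192.053ms=3b
3) 1788.079ms=9/2b +298.013ms=3/4b
4) 2086.093ms=21/4b +298.013ms=3/4b
Σ=6b of 6 (151bpm 3/8) — PASS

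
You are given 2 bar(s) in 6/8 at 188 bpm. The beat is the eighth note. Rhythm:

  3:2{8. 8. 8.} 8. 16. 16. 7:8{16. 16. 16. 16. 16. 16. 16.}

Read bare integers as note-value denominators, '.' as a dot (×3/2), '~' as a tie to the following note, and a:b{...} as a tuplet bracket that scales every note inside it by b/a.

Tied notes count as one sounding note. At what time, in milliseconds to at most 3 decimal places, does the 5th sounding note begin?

note 5 onset = 9/2b = 1436.17ms

1. 0.0ms @ 0 + 319.149ms (1)
2. 319.149ms @ 1 + 319.149ms (1)
3. 638.298ms @ 2 + 319.149ms (1)
4. 957.447ms @ 3 + 478.723ms (3/2)
5. 1436.17ms @ 9/2 + 239.362ms (3/4)
6. 1675.532ms @ 21/4 + 239.362ms (3/4)
7. 1914.894ms @ 6 + 273.556ms (6/7)
8. 2188.45ms @ 48/7 + 273.556ms (6/7)
9. 2462.006ms @ 54/7 + 273.556ms (6/7)
10. 2735.562ms @ 60/7 + 273.556ms (6/7)
11. 3009.119ms @ 66/7 + 273.556ms (6/7)
12. 3282.675ms @ 72/7 + 273.556ms (6/7)
13. 3556.231ms @ 78/7 + 273.556ms (6/7)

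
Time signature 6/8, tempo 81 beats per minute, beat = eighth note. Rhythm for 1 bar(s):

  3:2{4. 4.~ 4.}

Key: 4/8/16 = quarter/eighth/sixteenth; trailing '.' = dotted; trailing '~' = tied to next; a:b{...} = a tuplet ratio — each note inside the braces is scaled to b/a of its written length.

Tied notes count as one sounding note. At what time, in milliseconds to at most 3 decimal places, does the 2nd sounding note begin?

note 2 onset = 2b = 1481.481ms

1. 0.0ms @ 0 + 1481.481ms (2)
2. 1481.481ms @ 2 + 2962.963ms (4)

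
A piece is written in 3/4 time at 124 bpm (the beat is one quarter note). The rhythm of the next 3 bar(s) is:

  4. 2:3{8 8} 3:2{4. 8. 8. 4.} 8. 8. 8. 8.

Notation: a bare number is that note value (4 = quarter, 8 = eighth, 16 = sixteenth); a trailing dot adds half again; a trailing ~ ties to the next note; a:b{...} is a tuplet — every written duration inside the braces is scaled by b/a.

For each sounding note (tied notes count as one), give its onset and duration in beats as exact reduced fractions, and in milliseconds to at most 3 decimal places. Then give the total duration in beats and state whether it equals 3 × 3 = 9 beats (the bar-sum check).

1) 0.0ms=0b +725.806ms=3/2b
2) 725.806ms=3/2b +362.903ms=3/4b
3) 1088.71ms=9/4b +362.903ms=3/4b
4) 1451.613ms=3b +483.871ms=1b
5) 1935.484ms=4b +241.935ms=1/2b
6) 2177.419ms=9/2b +241.935ms=1/2b
7) 2419.355ms=5b +483.871ms=1b
8) 2903.226ms=6b +362.903ms=3/4b
9) 3266.129ms=27/4b +362.903ms=3/4b
10) 3629.032ms=15/2b +362.903ms=3/4b
11) 3991.935ms=33/4b +362.903ms=3/4b
Σ=9b of 9 (124bpm 3/4) — PASS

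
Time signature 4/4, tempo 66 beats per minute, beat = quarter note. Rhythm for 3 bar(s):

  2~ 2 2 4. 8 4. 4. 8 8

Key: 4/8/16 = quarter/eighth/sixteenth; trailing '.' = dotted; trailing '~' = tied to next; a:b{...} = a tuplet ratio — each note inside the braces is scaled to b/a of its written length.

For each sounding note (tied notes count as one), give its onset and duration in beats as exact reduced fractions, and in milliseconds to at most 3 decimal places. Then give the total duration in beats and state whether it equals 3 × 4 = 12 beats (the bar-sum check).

1) 0.0ms=0b +3636.364ms=4b
2) 3636.364ms=4b +1818.182ms=2b
3) 5454.545ms=6b +1363.636ms=3/2b
4) 6818.182ms=15/2b +454.545ms=1/2b
5) 7272.727ms=8b +1363.636ms=3/2b
6) 8636.364ms=19/2b +1363.636ms=3/2b
7) 10000.0ms=11b +454.545ms=1/2b
8) 10454.545ms=23/2b +454.545ms=1/2b
Σ=12b of 12 (66bpm 4/4) — PASS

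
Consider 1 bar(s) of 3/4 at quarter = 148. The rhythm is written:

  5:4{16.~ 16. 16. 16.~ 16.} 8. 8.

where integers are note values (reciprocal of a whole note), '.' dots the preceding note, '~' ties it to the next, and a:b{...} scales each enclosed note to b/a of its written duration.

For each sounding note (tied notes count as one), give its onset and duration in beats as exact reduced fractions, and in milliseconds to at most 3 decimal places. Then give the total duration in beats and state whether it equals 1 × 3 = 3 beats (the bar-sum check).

1) 0.0ms=0b +243.243ms=3/5b
2) 243.243ms=3/5b +121.622ms=3/10b
3) 364.865ms=9/10b +243.243ms=3/5b
4) 608.108ms=3/2b +304.054ms=3/4b
5) 912.162ms=9/4b +304.054ms=3/4b
Σ=3b of 3 (148bpm 3/4) — PASS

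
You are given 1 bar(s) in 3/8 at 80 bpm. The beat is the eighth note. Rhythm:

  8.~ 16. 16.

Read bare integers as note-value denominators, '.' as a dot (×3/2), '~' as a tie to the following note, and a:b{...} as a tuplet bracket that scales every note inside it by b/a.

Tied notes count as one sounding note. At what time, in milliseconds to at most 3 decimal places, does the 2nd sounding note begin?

note 2 onset = 9/4b = 1687.5ms

1. 0.0ms @ 0 + 1687.5ms (9/4)
2. 1687.5ms @ 9/4 + 562.5ms (3/4)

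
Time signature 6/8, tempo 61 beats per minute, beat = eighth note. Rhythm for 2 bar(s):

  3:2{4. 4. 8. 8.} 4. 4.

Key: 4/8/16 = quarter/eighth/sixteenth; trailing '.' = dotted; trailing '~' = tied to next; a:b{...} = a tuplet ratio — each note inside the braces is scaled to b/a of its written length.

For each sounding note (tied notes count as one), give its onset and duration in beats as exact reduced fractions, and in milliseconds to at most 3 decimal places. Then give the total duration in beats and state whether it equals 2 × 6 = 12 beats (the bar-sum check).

1) 0.0ms=0b +1967.213ms=2b
2) 1967.213ms=2b +1967.213ms=2b
3) 3934.426ms=4b +983.607ms=1b
4) 4918.033ms=5b +983.607ms=1b
5) 5901.639ms=6b +2950.82ms=3b
6) 8852.459ms=9b +2950.82ms=3b
Σ=12b of 12 (61bpm 6/8) — PASS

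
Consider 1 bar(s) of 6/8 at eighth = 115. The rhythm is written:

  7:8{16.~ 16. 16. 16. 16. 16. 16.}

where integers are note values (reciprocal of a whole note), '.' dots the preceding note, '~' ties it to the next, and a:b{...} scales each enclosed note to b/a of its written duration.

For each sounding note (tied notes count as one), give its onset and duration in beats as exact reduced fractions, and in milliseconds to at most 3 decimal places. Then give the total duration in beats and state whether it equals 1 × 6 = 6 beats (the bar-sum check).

1) 0.0ms=0b +894.41ms=12/7b
2) 894.41ms=12/7b +447.205ms=6/7b
3) 1341.615ms=18/7b +447.205ms=6/7b
4) 1788.82ms=24/7b +447.205ms=6/7b
5) 2236.025ms=30/7b +447.205ms=6/7b
6) 2683.23ms=36/7b +447.205ms=6/7b
Σ=6b of 6 (115bpm 6/8) — PASS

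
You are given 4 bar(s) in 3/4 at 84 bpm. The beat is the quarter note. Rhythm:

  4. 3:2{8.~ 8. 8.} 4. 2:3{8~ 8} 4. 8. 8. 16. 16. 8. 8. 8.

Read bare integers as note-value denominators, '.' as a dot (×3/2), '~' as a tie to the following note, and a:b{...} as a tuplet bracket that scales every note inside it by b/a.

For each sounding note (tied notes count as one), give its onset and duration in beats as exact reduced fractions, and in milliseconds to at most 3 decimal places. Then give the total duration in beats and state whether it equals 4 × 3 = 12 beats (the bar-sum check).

1) 0.0ms=0b +1071.429ms=3/2b
2) 1071.429ms=3/2b +714.286ms=1b
3) 1785.714ms=5/2b +357.143ms=1/2b
4) 2142.857ms=3b +1071.429ms=3/2b
5) 3214.286ms=9/2b +1071.429ms=3/2b
6) 4285.714ms=6b +1071.429ms=3/2b
7) 5357.143ms=15/2b +535.714ms=3/4b
8) 5892.857ms=33/4b +535.714ms=3/4b
9) 6428.571ms=9b +267.857ms=3/8b
10) 6696.429ms=75/8b +267.857ms=3/8b
11) 6964.286ms=39/4b +535.714ms=3/4b
12) 7500.0ms=21/2b +535.714ms=3/4b
13) 8035.714ms=45/4b +535.714ms=3/4b
Σ=12b of 12 (84bpm 3/4) — PASS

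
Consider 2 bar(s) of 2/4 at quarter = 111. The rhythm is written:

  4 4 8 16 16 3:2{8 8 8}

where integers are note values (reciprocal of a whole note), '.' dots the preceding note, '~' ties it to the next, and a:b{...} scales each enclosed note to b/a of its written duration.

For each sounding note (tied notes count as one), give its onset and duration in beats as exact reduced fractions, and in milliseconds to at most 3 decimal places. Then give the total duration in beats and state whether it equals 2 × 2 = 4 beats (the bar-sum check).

1) 0.0ms=0b +540.541ms=1b
2) 540.541ms=1b +540.541ms=1b
3) 1081.081ms=2b +270.27ms=1/2b
4) 1351.351ms=5/2b +135.135ms=1/4b
5) 1486.486ms=11/4b +135.135ms=1/4b
6) 1621.622ms=3b +180.18ms=1/3b
7) 1801.802ms=10/3b +180.18ms=1/3b
8) 1981.982ms=11/3b +180.18ms=1/3b
Σ=4b of 4 (111bpm 2/4) — PASS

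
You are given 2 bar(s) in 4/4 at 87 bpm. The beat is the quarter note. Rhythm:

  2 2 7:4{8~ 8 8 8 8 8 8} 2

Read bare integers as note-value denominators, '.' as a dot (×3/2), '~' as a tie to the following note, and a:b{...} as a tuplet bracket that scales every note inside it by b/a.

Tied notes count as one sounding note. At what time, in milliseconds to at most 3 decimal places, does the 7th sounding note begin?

note 7 onset = 38/7b = 3743.842ms

1. 0.0ms @ 0 + 1379.31ms (2)
2. 1379.31ms @ 2 + 1379.31ms (2)
3. 2758.621ms @ 4 + 394.089ms (4/7)
4. 3152.709ms @ 32/7 + 197.044ms (2/7)
5. 3349.754ms @ 34/7 + 197.044ms (2/7)
6. 3546.798ms @ 36/7 + 197.044ms (2/7)
7. 3743.842ms @ 38/7 + 197.044ms (2/7)
8. 3940.887ms @ 40/7 + 197.044ms (2/7)
9. 4137.931ms @ 6 + 1379.31ms (2)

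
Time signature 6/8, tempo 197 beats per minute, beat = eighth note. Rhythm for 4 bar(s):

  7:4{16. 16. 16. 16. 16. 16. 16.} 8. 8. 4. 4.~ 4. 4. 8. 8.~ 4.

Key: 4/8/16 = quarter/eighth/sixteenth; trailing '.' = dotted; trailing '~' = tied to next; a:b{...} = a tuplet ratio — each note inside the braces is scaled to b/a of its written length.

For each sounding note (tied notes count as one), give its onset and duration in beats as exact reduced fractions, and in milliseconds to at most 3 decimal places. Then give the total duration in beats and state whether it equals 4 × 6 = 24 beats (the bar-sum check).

1) 0.0ms=0b +130.529ms=3/7b
2) 130.529ms=3/7b +130.529ms=3/7b
3) 261.059ms=6/7b +130.529ms=3/7b
4) 391.588ms=9/7b +130.529ms=3/7b
5) 522.117ms=12/7b +130.529ms=3/7b
6) 652.647ms=15/7b +130.529ms=3/7b
7) 783.176ms=18/7b +130.529ms=3/7b
8) 913.706ms=3b +456.853ms=3/2b
9) 1370.558ms=9/2b +456.853ms=3/2b
10) 1827.411ms=6b +913.706ms=3b
11) 2741.117ms=9b +1827.411ms=6b
12) 4568.528ms=15b +913.706ms=3b
13) 5482.234ms=18b +456.853ms=3/2b
14) 5939.086ms=39/2b +1370.558ms=9/2b
Σ=24b of 24 (197bpm 6/8) — PASS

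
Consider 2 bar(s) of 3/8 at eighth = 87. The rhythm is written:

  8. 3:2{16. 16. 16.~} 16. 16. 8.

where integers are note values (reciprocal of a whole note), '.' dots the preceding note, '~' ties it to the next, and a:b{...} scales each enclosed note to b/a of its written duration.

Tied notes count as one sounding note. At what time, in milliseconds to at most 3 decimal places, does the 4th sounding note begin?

1. 0.0ms @ 0 + 1034.483ms (3/2)
2. 1034.483ms @ 3/2 + 344.828ms (1/2)
3. 1379.31ms @ 2 + 344.828ms (1/2)
4. 1724.138ms @ 5/2 + 862.069ms (5/4)
5. 2586.207ms @ 15/4 + 517.241ms (3/4)
6. 3103.448ms @ 9/2 + 1034.483ms (3/2)

note 4 onset = 5/2b = 1724.138ms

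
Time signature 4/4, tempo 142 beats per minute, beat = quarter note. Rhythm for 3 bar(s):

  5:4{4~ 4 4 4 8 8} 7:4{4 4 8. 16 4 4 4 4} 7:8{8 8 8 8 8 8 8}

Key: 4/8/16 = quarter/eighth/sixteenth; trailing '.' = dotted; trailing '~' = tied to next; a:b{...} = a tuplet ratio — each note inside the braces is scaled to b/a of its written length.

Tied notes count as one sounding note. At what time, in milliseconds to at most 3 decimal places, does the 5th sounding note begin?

1. 0.0ms @ 0 + 676.056ms (8/5)
2. 676.056ms @ 8/5 + 338.028ms (4/5)
3. 1014.085ms @ 12/5 + 338.028ms (4/5)
4. 1352.113ms @ 16/5 + 169.014ms (2/5)
5. 1521.127ms @ 18/5 + 169.014ms (2/5)
6. 1690.141ms @ 4 + 241.449ms (4/7)
7. 1931.59ms @ 32/7 + 241.449ms (4/7)
8. 2173.038ms @ 36/7 + 181.087ms (3/7)
9. 2354.125ms @ 39/7 + 60.362ms (1/7)
10. 2414.487ms @ 40/7 + 241.449ms (4/7)
11. 2655.936ms @ 44/7 + 241.449ms (4/7)
12. 2897.384ms @ 48/7 + 241.449ms (4/7)
13. 3138.833ms @ 52/7 + 241.449ms (4/7)
14. 3380.282ms @ 8 + 241.449ms (4/7)
15. 3621.73ms @ 60/7 + 241.449ms (4/7)
16. 3863.179ms @ 64/7 + 241.449ms (4/7)
17. 4104.628ms @ 68/7 + 241.449ms (4/7)
18. 4346.076ms @ 72/7 + 241.449ms (4/7)
19. 4587.525ms @ 76/7 + 241.449ms (4/7)
20. 4828.974ms @ 80/7 + 241.449ms (4/7)

note 5 onset = 18/5b = 1521.127ms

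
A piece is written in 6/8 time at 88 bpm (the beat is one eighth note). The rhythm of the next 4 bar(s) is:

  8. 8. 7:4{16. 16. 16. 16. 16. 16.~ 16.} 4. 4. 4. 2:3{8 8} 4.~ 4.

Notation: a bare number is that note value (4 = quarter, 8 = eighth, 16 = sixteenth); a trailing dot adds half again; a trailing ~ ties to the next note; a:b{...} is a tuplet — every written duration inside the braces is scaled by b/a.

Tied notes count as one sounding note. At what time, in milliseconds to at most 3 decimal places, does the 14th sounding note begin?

note 14 onset = 18b = 12272.727ms

1. 0.0ms @ 0 + 1022.727ms (3/2)
2. 1022.727ms @ 3/2 + 1022.727ms (3/2)
3. 2045.455ms @ 3 + 292.208ms (3/7)
4. 2337.662ms @ 24/7 + 292.208ms (3/7)
5. 2629.87ms @ 27/7 + 292.208ms (3/7)
6. 2922.078ms @ 30/7 + 292.208ms (3/7)
7. 3214.286ms @ 33/7 + 292.208ms (3/7)
8. 3506.494ms @ 36/7 + 584.416ms (6/7)
9. 4090.909ms @ 6 + 2045.455ms (3)
10. 6136.364ms @ 9 + 2045.455ms (3)
11. 8181.818ms @ 12 + 2045.455ms (3)
12. 10227.273ms @ 15 + 1022.727ms (3/2)
13. 11250.0ms @ 33/2 + 1022.727ms (3/2)
14. 12272.727ms @ 18 + 4090.909ms (6)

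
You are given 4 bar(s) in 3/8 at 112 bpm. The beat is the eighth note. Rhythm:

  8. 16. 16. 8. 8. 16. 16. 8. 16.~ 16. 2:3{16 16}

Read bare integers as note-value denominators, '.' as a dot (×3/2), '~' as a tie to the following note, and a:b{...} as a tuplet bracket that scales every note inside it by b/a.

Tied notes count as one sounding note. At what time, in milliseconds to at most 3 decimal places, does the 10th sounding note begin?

note 10 onset = 21/2b = 5625.0ms

1. 0.0ms @ 0 + 803.571ms (3/2)
2. 803.571ms @ 3/2 + 401.786ms (3/4)
3. 1205.357ms @ 9/4 + 401.786ms (3/4)
4. 1607.143ms @ 3 + 803.571ms (3/2)
5. 2410.714ms @ 9/2 + 803.571ms (3/2)
6. 3214.286ms @ 6 + 401.786ms (3/4)
7. 3616.071ms @ 27/4 + 401.786ms (3/4)
8. 4017.857ms @ 15/2 + 803.571ms (3/2)
9. 4821.429ms @ 9 + 803.571ms (3/2)
10. 5625.0ms @ 21/2 + 401.786ms (3/4)
11. 6026.786ms @ 45/4 + 401.786ms (3/4)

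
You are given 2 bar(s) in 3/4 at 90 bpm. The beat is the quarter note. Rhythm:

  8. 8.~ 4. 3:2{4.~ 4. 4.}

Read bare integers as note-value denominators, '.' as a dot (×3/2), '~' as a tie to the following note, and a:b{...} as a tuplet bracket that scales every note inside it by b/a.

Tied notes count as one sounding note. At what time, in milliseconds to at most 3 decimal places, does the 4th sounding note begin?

1. 0.0ms @ 0 + 500.0ms (3/4)
2. 500.0ms @ 3/4 + 1500.0ms (9/4)
3. 2000.0ms @ 3 + 1333.333ms (2)
4. 3333.333ms @ 5 + 666.667ms (1)

note 4 onset = 5b = 3333.333ms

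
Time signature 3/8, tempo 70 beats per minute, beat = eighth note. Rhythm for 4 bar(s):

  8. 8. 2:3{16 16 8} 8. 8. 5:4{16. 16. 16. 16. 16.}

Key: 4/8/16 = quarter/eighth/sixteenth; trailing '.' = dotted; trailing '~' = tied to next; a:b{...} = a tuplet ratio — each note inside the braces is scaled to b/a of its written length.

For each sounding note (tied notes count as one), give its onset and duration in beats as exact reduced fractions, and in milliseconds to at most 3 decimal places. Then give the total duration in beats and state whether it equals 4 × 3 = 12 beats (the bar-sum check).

1) 0.0ms=0b +1285.714ms=3/2b
2) 1285.714ms=3/2b +1285.714ms=3/2b
3) 2571.429ms=3b +642.857ms=3/4b
4) 3214.286ms=15/4b +642.857ms=3/4b
5) 3857.143ms=9/2b +1285.714ms=3/2b
6) 5142.857ms=6b +1285.714ms=3/2b
7) 6428.571ms=15/2b +1285.714ms=3/2b
8) 7714.286ms=9b +514.286ms=3/5b
9) 8228.571ms=48/5b +514.286ms=3/5b
10) 8742.857ms=51/5b +514.286ms=3/5b
11) 9257.143ms=54/5b +514.286ms=3/5b
12) 9771.429ms=57/5b +514.286ms=3/5b
Σ=12b of 12 (70bpm 3/8) — PASS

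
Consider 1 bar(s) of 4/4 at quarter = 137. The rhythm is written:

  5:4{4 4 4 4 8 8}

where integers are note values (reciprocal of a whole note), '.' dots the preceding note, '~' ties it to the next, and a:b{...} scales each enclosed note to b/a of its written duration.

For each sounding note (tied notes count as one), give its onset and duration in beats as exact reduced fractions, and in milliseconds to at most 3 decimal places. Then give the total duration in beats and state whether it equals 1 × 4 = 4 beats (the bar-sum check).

1) 0.0ms=0b +350.365ms=4/5b
2) 350.365ms=4/5b +350.365ms=4/5b
3) 700.73ms=8/5b +350.365ms=4/5b
4) 1051.095ms=12/5b +350.365ms=4/5b
5) 1401.46ms=16/5b +175.182ms=2/5b
6) 1576.642ms=18/5b +175.182ms=2/5b
Σ=4b of 4 (137bpm 4/4) — PASS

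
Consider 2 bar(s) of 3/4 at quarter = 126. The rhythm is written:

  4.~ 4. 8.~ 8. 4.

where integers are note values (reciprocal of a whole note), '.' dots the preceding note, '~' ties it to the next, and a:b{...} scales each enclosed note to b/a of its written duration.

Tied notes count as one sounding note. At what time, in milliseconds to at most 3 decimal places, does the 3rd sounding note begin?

note 3 onset = 9/2b = 2142.857ms

1. 0.0ms @ 0 + 1428.571ms (3)
2. 1428.571ms @ 3 + 714.286ms (3/2)
3. 2142.857ms @ 9/2 + 714.286ms (3/2)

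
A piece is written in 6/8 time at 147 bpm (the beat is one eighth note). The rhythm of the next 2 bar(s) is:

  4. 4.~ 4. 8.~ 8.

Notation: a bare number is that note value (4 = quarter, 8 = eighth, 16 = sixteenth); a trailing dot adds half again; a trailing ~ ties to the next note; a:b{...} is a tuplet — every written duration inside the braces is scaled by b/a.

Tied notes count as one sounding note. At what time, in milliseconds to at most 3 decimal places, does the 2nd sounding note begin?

1. 0.0ms @ 0 + 1224.49ms (3)
2. 1224.49ms @ 3 + 2448.98ms (6)
3. 3673.469ms @ 9 + 1224.49ms (3)

note 2 onset = 3b = 1224.49ms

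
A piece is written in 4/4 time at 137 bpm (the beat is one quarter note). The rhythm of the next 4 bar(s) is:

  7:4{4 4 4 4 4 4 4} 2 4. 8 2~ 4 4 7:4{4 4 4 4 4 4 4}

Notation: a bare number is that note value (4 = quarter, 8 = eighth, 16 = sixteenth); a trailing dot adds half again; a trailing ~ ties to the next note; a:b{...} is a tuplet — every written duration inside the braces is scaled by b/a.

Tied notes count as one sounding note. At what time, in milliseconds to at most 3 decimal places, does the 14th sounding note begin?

note 14 onset = 88/7b = 5505.735ms

1. 0.0ms @ 0 + 250.261ms (4/7)
2. 250.261ms @ 4/7 + 250.261ms (4/7)
3. 500.521ms @ 8/7 + 250.261ms (4/7)
4. 750.782ms @ 12/7 + 250.261ms (4/7)
5. 1001.043ms @ 16/7 + 250.261ms (4/7)
6. 1251.303ms @ 20/7 + 250.261ms (4/7)
7. 1501.564ms @ 24/7 + 250.261ms (4/7)
8. 1751.825ms @ 4 + 875.912ms (2)
9. 2627.737ms @ 6 + 656.934ms (3/2)
10. 3284.672ms @ 15/2 + 218.978ms (1/2)
11. 3503.65ms @ 8 + 1313.869ms (3)
12. 4817.518ms @ 11 + 437.956ms (1)
13. 5255.474ms @ 12 + 250.261ms (4/7)
14. 5505.735ms @ 88/7 + 250.261ms (4/7)
15. 5755.996ms @ 92/7 + 250.261ms (4/7)
16. 6006.257ms @ 96/7 + 250.261ms (4/7)
17. 6256.517ms @ 100/7 + 250.261ms (4/7)
18. 6506.778ms @ 104/7 + 250.261ms (4/7)
19. 6757.039ms @ 108/7 + 250.261ms (4/7)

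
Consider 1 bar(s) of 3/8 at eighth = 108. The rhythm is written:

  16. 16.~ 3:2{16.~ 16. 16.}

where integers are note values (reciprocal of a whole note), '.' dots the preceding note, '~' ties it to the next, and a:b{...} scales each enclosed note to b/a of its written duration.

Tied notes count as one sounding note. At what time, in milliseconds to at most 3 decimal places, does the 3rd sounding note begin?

1. 0.0ms @ 0 + 416.667ms (3/4)
2. 416.667ms @ 3/4 + 972.222ms (7/4)
3. 1388.889ms @ 5/2 + 277.778ms (1/2)

note 3 onset = 5/2b = 1388.889ms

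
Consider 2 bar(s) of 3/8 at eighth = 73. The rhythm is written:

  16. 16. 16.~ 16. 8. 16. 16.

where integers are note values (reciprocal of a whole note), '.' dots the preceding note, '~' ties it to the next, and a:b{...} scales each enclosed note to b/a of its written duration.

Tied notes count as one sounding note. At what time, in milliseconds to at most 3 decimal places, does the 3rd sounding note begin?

note 3 onset = 3/2b = 1232.877ms

1. 0.0ms @ 0 + 616.438ms (3/4)
2. 616.438ms @ 3/4 + 616.438ms (3/4)
3. 1232.877ms @ 3/2 + 1232.877ms (3/2)
4. 2465.753ms @ 3 + 1232.877ms (3/2)
5. 3698.63ms @ 9/2 + 616.438ms (3/4)
6. 4315.068ms @ 21/4 + 616.438ms (3/4)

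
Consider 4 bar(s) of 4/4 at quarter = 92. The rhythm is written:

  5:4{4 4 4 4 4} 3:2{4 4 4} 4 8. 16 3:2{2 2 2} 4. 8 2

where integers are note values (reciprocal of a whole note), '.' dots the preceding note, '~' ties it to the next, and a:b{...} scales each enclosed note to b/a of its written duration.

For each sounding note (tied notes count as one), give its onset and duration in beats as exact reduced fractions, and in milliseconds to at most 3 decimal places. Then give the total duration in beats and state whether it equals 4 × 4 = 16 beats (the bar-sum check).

1) 0.0ms=0b +521.739ms=4/5b
2) 521.739ms=4/5b +521.739ms=4/5b
3) 1043.478ms=8/5b +521.739ms=4/5b
4) 1565.217ms=12/5b +521.739ms=4/5b
5) 2086.957ms=16/5b +521.739ms=4/5b
6) 2608.696ms=4b +434.783ms=2/3b
7) 3043.478ms=14/3b +434.783ms=2/3b
8) 3478.261ms=16/3b +434.783ms=2/3b
9) 3913.043ms=6b +652.174ms=1b
10) 4565.217ms=7b +489.13ms=3/4b
11) 5054.348ms=31/4b +163.043ms=1/4b
12) 5217.391ms=8b +869.565ms=4/3b
13) 6086.957ms=28/3b +869.565ms=4/3b
14) 6956.522ms=32/3b +869.565ms=4/3b
15) 7826.087ms=12b +978.261ms=3/2b
16) 8804.348ms=27/2b +326.087ms=1/2b
17) 9130.435ms=14b +1304.348ms=2b
Σ=16b of 16 (92bpm 4/4) — PASS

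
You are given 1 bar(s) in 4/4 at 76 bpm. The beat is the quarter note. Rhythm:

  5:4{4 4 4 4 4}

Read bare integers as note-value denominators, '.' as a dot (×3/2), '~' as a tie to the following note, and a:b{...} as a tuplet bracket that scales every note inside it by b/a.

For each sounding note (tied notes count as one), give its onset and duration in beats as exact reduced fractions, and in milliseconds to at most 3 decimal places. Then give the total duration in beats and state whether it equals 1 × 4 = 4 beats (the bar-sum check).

1) 0.0ms=0b +631.579ms=4/5b
2) 631.579ms=4/5b +631.579ms=4/5b
3) 1263.158ms=8/5b +631.579ms=4/5b
4) 1894.737ms=12/5b +631.579ms=4/5b
5) 2526.316ms=16/5b +631.579ms=4/5b
Σ=4b of 4 (76bpm 4/4) — PASS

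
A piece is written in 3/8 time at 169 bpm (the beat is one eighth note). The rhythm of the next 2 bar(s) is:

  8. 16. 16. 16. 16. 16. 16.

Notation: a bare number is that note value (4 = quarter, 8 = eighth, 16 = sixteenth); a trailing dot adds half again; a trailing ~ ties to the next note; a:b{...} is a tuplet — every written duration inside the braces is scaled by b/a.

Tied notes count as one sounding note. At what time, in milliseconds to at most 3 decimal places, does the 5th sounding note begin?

1. 0.0ms @ 0 + 532.544ms (3/2)
2. 532.544ms @ 3/2 + 266.272ms (3/4)
3. 798.817ms @ 9/4 + 266.272ms (3/4)
4. 1065.089ms @ 3 + 266.272ms (3/4)
5. 1331.361ms @ 15/4 + 266.272ms (3/4)
6. 1597.633ms @ 9/2 + 266.272ms (3/4)
7. 1863.905ms @ 21/4 + 266.272ms (3/4)

note 5 onset = 15/4b = 1331.361ms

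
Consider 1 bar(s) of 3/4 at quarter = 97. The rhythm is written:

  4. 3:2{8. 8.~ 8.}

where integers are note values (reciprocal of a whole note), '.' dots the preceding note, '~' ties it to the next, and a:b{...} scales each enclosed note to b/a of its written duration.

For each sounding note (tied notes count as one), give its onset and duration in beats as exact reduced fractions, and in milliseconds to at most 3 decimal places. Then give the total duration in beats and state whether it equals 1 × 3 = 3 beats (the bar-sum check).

1) 0.0ms=0b +927.835ms=3/2b
2) 927.835ms=3/2b +309.278ms=1/2b
3) 1237.113ms=2b +618.557ms=1b
Σ=3b of 3 (97bpm 3/4) — PASS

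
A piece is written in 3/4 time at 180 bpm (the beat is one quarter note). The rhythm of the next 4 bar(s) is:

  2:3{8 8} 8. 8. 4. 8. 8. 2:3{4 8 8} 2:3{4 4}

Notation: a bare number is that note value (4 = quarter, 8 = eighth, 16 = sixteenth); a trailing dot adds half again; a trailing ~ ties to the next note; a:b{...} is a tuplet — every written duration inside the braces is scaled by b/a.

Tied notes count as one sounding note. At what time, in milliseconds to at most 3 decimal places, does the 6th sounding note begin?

1. 0.0ms @ 0 + 250.0ms (3/4)
2. 250.0ms @ 3/4 + 250.0ms (3/4)
3. 500.0ms @ 3/2 + 250.0ms (3/4)
4. 750.0ms @ 9/4 + 250.0ms (3/4)
5. 1000.0ms @ 3 + 500.0ms (3/2)
6. 1500.0ms @ 9/2 + 250.0ms (3/4)
7. 1750.0ms @ 21/4 + 250.0ms (3/4)
8. 2000.0ms @ 6 + 500.0ms (3/2)
9. 2500.0ms @ 15/2 + 250.0ms (3/4)
10. 2750.0ms @ 33/4 + 250.0ms (3/4)
11. 3000.0ms @ 9 + 500.0ms (3/2)
12. 3500.0ms @ 21/2 + 500.0ms (3/2)

note 6 onset = 9/2b = 1500.0ms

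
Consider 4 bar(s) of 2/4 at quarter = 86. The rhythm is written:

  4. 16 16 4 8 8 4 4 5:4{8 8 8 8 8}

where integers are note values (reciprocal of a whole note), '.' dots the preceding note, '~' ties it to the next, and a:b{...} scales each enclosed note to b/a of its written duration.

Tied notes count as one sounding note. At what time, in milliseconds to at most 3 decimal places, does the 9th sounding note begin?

1. 0.0ms @ 0 + 1046.512ms (3/2)
2. 1046.512ms @ 3/2 + 174.419ms (1/4)
3. 1220.93ms @ 7/4 + 174.419ms (1/4)
4. 1395.349ms @ 2 + 697.674ms (1)
5. 2093.023ms @ 3 + 348.837ms (1/2)
6. 2441.86ms @ 7/2 + 348.837ms (1/2)
7. 2790.698ms @ 4 + 697.674ms (1)
8. 3488.372ms @ 5 + 697.674ms (1)
9. 4186.047ms @ 6 + 279.07ms (2/5)
10. 4465.116ms @ 32/5 + 279.07ms (2/5)
11. 4744.186ms @ 34/5 + 279.07ms (2/5)
12. 5023.256ms @ 36/5 + 279.07ms (2/5)
13. 5302.326ms @ 38/5 + 279.07ms (2/5)

note 9 onset = 6b = 4186.047ms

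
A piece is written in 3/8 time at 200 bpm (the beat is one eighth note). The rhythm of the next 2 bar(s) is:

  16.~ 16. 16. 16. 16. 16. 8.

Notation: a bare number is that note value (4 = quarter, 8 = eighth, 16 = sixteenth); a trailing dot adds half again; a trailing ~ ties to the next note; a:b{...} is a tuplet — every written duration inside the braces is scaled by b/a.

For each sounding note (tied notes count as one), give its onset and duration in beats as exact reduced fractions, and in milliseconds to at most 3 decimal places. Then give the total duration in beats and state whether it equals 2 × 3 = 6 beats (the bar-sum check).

1) 0.0ms=0b +450.0ms=3/2b
2) 450.0ms=3/2b +225.0ms=3/4b
3) 675.0ms=9/4b +225.0ms=3/4b
4) 900.0ms=3b +225.0ms=3/4b
5) 1125.0ms=15/4b +225.0ms=3/4b
6) 1350.0ms=9/2b +450.0ms=3/2b
Σ=6b of 6 (200bpm 3/8) — PASS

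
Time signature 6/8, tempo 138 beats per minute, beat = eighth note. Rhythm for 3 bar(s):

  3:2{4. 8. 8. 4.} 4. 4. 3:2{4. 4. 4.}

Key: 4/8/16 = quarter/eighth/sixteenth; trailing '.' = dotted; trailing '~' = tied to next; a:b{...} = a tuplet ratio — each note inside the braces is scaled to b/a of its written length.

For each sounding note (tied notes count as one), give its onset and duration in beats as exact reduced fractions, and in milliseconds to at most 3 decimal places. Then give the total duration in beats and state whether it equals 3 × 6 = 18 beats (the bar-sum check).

1) 0.0ms=0b +869.565ms=2b
2) 869.565ms=2b +434.783ms=1b
3) 1304.348ms=3b +434.783ms=1b
4) 1739.13ms=4b +869.565ms=2b
5) 2608.696ms=6b +1304.348ms=3b
6) 3913.043ms=9b +1304.348ms=3b
7) 5217.391ms=12b +869.565ms=2b
8) 6086.957ms=14b +869.565ms=2b
9) 6956.522ms=16b +869.565ms=2b
Σ=18b of 18 (138bpm 6/8) — PASS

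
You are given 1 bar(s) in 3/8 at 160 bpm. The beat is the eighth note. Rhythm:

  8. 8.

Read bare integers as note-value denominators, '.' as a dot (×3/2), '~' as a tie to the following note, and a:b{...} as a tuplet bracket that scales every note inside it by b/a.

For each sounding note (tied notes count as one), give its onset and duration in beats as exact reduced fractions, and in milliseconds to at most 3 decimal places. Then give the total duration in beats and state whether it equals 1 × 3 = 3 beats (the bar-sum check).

1) 0.0ms=0b +562.5ms=3/2b
2) 562.5ms=3/2b +562.5ms=3/2b
Σ=3b of 3 (160bpm 3/8) — PASS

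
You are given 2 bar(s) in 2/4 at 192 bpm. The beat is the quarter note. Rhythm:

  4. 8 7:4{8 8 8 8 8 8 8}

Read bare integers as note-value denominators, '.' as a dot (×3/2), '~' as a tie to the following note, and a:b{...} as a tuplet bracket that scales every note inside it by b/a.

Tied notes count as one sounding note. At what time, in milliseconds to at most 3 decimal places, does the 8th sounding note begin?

note 8 onset = 24/7b = 1071.429ms

1. 0.0ms @ 0 + 468.75ms (3/2)
2. 468.75ms @ 3/2 + 156.25ms (1/2)
3. 625.0ms @ 2 + 89.286ms (2/7)
4. 714.286ms @ 16/7 + 89.286ms (2/7)
5. 803.571ms @ 18/7 + 89.286ms (2/7)
6. 892.857ms @ 20/7 + 89.286ms (2/7)
7. 982.143ms @ 22/7 + 89.286ms (2/7)
8. 1071.429ms @ 24/7 + 89.286ms (2/7)
9. 1160.714ms @ 26/7 + 89.286ms (2/7)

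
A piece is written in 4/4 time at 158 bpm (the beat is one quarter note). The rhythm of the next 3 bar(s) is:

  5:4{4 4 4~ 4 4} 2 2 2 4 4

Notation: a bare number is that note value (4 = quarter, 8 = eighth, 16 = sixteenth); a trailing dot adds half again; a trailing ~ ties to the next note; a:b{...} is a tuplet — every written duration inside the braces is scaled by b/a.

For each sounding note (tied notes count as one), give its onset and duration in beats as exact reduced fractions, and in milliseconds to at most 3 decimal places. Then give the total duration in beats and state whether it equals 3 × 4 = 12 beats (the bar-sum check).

1) 0.0ms=0b +303.797ms=4/5b
2) 303.797ms=4/5b +303.797ms=4/5b
3) 607.595ms=8/5b +607.595ms=8/5b
4) 1215.19ms=16/5b +303.797ms=4/5b
5) 1518.987ms=4b +759.494ms=2b
6) 2278.481ms=6b +759.494ms=2b
7) 3037.975ms=8b +759.494ms=2b
8) 3797.468ms=10b +379.747ms=1b
9) 4177.215ms=11b +379.747ms=1b
Σ=12b of 12 (158bpm 4/4) — PASS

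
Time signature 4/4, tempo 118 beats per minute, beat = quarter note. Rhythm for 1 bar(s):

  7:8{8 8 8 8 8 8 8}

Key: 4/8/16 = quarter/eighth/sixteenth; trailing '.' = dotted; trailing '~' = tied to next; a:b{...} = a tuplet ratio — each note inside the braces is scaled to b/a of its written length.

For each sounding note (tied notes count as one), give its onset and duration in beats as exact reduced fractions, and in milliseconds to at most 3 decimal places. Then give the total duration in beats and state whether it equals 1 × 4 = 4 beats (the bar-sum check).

1) 0.0ms=0b +290.557ms=4/7b
2) 290.557ms=4/7b +290.557ms=4/7b
3) 581.114ms=8/7b +290.557ms=4/7b
4) 871.671ms=12/7b +290.557ms=4/7b
5) 1162.228ms=16/7b +290.557ms=4/7b
6) 1452.785ms=20/7b +290.557ms=4/7b
7) 1743.341ms=24/7b +290.557ms=4/7b
Σ=4b of 4 (118bpm 4/4) — PASS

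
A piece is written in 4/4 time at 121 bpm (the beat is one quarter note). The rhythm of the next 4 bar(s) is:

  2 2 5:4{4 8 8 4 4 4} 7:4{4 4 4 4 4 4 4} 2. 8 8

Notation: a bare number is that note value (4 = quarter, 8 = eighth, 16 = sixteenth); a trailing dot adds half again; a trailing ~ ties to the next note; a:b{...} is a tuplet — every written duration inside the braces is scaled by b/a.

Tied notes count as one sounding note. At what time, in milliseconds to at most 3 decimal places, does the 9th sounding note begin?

note 9 onset = 8b = 3966.942ms

1. 0.0ms @ 0 + 991.736ms (2)
2. 991.736ms @ 2 + 991.736ms (2)
3. 1983.471ms @ 4 + 396.694ms (4/5)
4. 2380.165ms @ 24/5 + 198.347ms (2/5)
5. 2578.512ms @ 26/5 + 198.347ms (2/5)
6. 2776.86ms @ 28/5 + 396.694ms (4/5)
7. 3173.554ms @ 32/5 + 396.694ms (4/5)
8. 3570.248ms @ 36/5 + 396.694ms (4/5)
9. 3966.942ms @ 8 + 283.353ms (4/7)
10. 4250.295ms @ 60/7 + 283.353ms (4/7)
11. 4533.648ms @ 64/7 + 283.353ms (4/7)
12. 4817.001ms @ 68/7 + 283.353ms (4/7)
13. 5100.354ms @ 72/7 + 283.353ms (4/7)
14. 5383.707ms @ 76/7 + 283.353ms (4/7)
15. 5667.06ms @ 80/7 + 283.353ms (4/7)
16. 5950.413ms @ 12 + 1487.603ms (3)
17. 7438.017ms @ 15 + 247.934ms (1/2)
18. 7685.95ms @ 31/2 + 247.934ms (1/2)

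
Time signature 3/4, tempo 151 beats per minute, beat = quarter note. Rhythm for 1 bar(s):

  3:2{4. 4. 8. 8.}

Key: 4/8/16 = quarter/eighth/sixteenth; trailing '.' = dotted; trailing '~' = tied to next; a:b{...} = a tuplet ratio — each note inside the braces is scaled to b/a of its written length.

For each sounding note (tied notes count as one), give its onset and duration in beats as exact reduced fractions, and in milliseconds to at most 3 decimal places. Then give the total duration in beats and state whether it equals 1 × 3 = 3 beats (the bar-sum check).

1) 0.0ms=0b +397.351ms=1b
2) 397.351ms=1b +397.351ms=1b
3) 794.702ms=2b +198.675ms=1/2b
4) 993.377ms=5/2b +198.675ms=1/2b
Σ=3b of 3 (151bpm 3/4) — PASS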